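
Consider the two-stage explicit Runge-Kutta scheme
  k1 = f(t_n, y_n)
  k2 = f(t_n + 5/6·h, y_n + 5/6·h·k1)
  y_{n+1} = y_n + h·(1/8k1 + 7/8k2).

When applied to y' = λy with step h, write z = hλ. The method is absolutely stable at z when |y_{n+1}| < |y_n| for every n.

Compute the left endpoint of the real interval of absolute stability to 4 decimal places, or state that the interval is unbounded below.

z* = -1.3714.

With y'=λy (z=hλ):
  k1=λy_n ⇒ h·k1=z·y_n;  k2=λ(1+5/6z)y_n ⇒ h·k2=z(1+5/6z)y_n
  y_{n+1}/y_n = 1 + 1/8z + 7/8z(1+5/6z) = 1 + z + 35/48z²
  so R(z) = 1 + z + 35/48z².

Need |R(x)|<1, x<0.
x=-0.91: |R|=0.6938
R=1: x+35/48x²=0 ⇒ x=−48/35=-1.3714; min R=1−1/(4·35/48)=0.6571>−1
Confirm numerically:
  x=-1.106: |R|=0.78594 <1
  x=-1.069: |R|=0.76426 <1
  x=-0.971: |R|=0.71649 <1
  x=-1.706: |R|=1.41619 >1
  x=-1.574: |R|=1.23249 >1
  x=-1.490: |R|=1.12882 >1
Interval (-1.3714, 0).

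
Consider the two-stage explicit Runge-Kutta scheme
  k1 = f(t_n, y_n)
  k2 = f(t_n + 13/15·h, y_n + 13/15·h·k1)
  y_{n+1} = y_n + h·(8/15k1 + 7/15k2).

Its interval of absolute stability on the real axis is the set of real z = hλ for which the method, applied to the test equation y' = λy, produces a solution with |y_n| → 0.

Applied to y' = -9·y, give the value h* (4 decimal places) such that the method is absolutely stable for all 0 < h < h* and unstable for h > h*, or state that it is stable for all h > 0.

(-2.4725,0); λ=-9 ⇒ h* = (225/91)/9 = 0.2747.

Test eqn y'=λy, z=hλ:
  k1=λy_n ⇒ h·k1=z·y_n;  k2=λ(1+13/15z)y_n ⇒ h·k2=z(1+13/15z)y_n
  y_{n+1}/y_n = 1 + 8/15z + 7/15z(1+13/15z) = 1 + z + 91/225z²
  Hence R(z) = 1 + z + 91/225z².

Need |R(x)|<1, x<0.
x=-1.04: |R|=0.3974
R=1: x+91/225x²=0 ⇒ x=−225/91=-2.4725; min R=1−1/(4·91/225)=0.3819>−1
Confirm numerically:
  x=-1.939: |R|=0.58160 <1
  x=-1.750: |R|=0.48861 <1
  x=-1.700: |R|=0.46884 <1
  x=-1.664: |R|=0.45586 <1
  x=-2.918: |R|=1.52573 >1
  x=-2.680: |R|=1.22488 >1
  x=-2.525: |R|=1.05359 >1
So |R|<1 on (-2.4725, 0).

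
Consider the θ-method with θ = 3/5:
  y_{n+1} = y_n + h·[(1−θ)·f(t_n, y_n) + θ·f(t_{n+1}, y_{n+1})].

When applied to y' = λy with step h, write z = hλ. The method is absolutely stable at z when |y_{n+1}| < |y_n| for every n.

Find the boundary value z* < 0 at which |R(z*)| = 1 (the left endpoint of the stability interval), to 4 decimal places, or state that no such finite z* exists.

unbounded; (−∞, 0).

Set f=λy, z=hλ:
  y_{n+1} = y_n + z·[2/5·y_n + 3/5·y_{n+1}] ⇒ (1 − 3/5z)y_{n+1} = (1 + 2/5z)y_n
  R(z) = (1 + 2/5z)/(1 − 3/5z).

Solve |R(x)|<1 on ℝ⁻.
x=-0.66: |R|=0.5272
x=-2: |R|=0.0909
x=-10: |R|=0.4286
x=-100: |R|=0.6393
θ=3/5≥1/2 ⇒ |1+2/5x|<|1−3/5x| ∀x<0 ⇒ unbounded interval.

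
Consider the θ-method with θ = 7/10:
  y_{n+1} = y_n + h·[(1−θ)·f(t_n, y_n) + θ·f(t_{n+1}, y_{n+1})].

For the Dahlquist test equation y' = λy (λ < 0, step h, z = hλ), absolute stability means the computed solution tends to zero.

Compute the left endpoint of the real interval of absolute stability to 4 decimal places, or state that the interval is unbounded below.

(−∞, 0) — no finite endpoint.

On y'=λy, z=hλ:
  y_{n+1} = y_n + z·[3/10·y_n + 7/10·y_{n+1}] ⇒ (1 − 7/10z)y_{n+1} = (1 + 3/10z)y_n
  so R(z) = (1 + 3/10z)/(1 − 7/10z).

Boundary: |R(x)|=1, x<0.
x=-0.33: |R|=0.7319
x=-2: |R|=0.1667
x=-10: |R|=0.2500
x=-100: |R|=0.4085
θ=7/10≥1/2 ⇒ |1+3/10x|<|1−7/10x| ∀x<0 ⇒ interval (−∞,0).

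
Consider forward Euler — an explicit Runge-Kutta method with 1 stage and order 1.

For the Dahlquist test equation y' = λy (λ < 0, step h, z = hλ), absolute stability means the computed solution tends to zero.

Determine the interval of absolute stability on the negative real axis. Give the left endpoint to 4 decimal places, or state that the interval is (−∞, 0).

With y'=λy (z=hλ):
  order 1, 1-stage ⇒ R(z)=1+z
  (e.g. R(-0.67)=0.33000, |R|=0.33000)

Solve |R(x)|<1 on ℝ⁻.
x=-0.67: |R|=0.3300
|R(-2.16)|=1.1600 |R(-1.36)|=0.3600 |R(-0.54)|=0.4600
Bisect:
  x_lo=-2.7396 |R|=1.7396  x_hi=-0.2578 |R|=0.7422
  mid=-1.49869 |R|=0.49869 →hi
  mid=-2.11916 |R|=1.11916 →lo
  mid=-1.80893 |R|=0.80893 →hi
  mid=-1.96404 |R|=0.96404 →hi
  mid=-2.04160 |R|=1.04160 →lo
  mid=-2.00282 |R|=1.00282 →lo
  mid=-1.98343 |R|=0.98343 →hi
  mid=-1.99313 |R|=0.99313 →hi
  mid=-1.99797 |R|=0.99797 →hi
  mid=-2.00040 |R|=1.00040 →lo
  ...
  [-2.00010,-1.99994] ⇒ x*=-2.0000
Stable set (-2.0000, 0).

(-2.0000, 0).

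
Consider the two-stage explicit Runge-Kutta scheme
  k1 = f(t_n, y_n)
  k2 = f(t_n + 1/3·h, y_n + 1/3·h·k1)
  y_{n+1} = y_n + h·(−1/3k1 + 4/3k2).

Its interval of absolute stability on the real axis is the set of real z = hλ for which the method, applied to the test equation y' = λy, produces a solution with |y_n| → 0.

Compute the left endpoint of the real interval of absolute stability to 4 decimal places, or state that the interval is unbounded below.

z* = -2.2500.

With y'=λy (z=hλ):
  k1=λy_n ⇒ h·k1=z·y_n;  k2=λ(1+1/3z)y_n ⇒ h·k2=z(1+1/3z)y_n
  y_{n+1}/y_n = 1 − 1/3z + 4/3z(1+1/3z) = 1 + z + 4/9z²
  R(z) = 1 + z + 4/9z².

Find x<0 with |R(x)|<1.
x=-1.12: |R|=0.4375
R=1: x+4/9x²=0 ⇒ x=−9/4=-2.2500; min R=1−1/(4·4/9)=0.4375>−1
Confirm numerically:
  x=-2.075: |R|=0.83861 <1
  x=-1.394: |R|=0.46966 <1
  x=-1.187: |R|=0.43921 <1
  x=-0.913: |R|=0.45748 <1
  x=-2.729: |R|=1.58097 >1
  x=-2.710: |R|=1.55404 >1
So |R|<1 on (-2.2500, 0).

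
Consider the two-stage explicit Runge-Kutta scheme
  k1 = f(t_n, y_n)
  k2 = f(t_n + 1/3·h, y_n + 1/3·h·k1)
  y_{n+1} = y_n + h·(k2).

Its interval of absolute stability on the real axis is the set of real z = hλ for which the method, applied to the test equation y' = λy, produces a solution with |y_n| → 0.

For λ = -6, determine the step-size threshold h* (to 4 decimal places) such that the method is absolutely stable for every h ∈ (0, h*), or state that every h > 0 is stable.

(-3.0000,0); λ=-6 ⇒ h* = (3)/6 = 0.5000.

With y'=λy (z=hλ):
  k1=λy_n ⇒ h·k1=z·y_n;  k2=λ(1+1/3z)y_n ⇒ h·k2=z(1+1/3z)y_n
  y_{n+1}/y_n = 1 + z(1+1/3z) = 1 + z + 1/3z²
  ⇒ R(z) = 1 + z + 1/3z².

Boundary: |R(x)|=1, x<0.
x=-1.27: |R|=0.2676
R=1: x+1/3x²=0 ⇒ x=−3=-3.0000; min R=1−1/(4·1/3)=0.2500>−1
Confirm numerically:
  x=-2.241: |R|=0.43303 <1
  x=-1.360: |R|=0.25653 <1
  x=-1.216: |R|=0.27689 <1
  x=-3.532: |R|=1.62634 >1
  x=-3.243: |R|=1.26268 >1
Interval (-3.0000, 0).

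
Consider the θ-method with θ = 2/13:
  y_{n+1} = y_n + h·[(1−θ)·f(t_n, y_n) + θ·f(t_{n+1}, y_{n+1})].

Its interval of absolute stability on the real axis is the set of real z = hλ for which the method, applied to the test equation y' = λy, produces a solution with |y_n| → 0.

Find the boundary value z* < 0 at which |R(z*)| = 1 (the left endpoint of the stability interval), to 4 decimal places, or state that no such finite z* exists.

Set f=λy, z=hλ:
  y_{n+1} = y_n + z·[11/13·y_n + 2/13·y_{n+1}] ⇒ (1 − 2/13z)y_{n+1} = (1 + 11/13z)y_n
  ⇒ R(z) = (1 + 11/13z)/(1 − 2/13z).

Find x<0 with |R(x)|<1.
x=-1.46: |R|=0.1922
R=−1: 1+11/13x = −1+2/13x ⇒ -9/13x=2 ⇒ x=2/(-9/13)=-2.8889
Confirm numerically:
  x=-2.615: |R|=0.86478 <1
  x=-2.367: |R|=0.73514 <1
  x=-2.275: |R|=0.68519 <1
  x=-1.409: |R|=0.15798 <1
  x=-3.364: |R|=1.21675 >1
  x=-3.105: |R|=1.10125 >1
Interval (-2.8889, 0).

z* = -2.8889.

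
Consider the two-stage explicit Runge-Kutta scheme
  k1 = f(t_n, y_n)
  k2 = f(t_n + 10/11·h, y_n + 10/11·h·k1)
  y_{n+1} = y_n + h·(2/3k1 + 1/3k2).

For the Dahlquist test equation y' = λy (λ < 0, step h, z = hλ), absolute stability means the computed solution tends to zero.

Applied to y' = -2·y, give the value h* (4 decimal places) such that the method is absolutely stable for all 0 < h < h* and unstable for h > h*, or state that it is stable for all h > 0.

On y'=λy, z=hλ:
  k1=λy_n ⇒ h·k1=z·y_n;  k2=λ(1+10/11z)y_n ⇒ h·k2=z(1+10/11z)y_n
  y_{n+1}/y_n = 1 + 2/3z + 1/3z(1+10/11z) = 1 + z + 10/33z²
  Hence R(z) = 1 + z + 10/33z².

Solve |R(x)|<1 on ℝ⁻.
x=-1.52: |R|=0.1801
R=1: x+10/33x²=0 ⇒ x=−33/10=-3.3000; min R=1−1/(4·10/33)=0.1750>−1
Confirm numerically:
  x=-2.699: |R|=0.50845 <1
  x=-2.354: |R|=0.32519 <1
  x=-1.901: |R|=0.19409 <1
  x=-1.377: |R|=0.19758 <1
  x=-3.716: |R|=1.46844 >1
  x=-3.646: |R|=1.38228 >1
Interval (-3.3000, 0).

(-3.3000,0); λ=-2 ⇒ h* = (33/10)/2 = 1.6500.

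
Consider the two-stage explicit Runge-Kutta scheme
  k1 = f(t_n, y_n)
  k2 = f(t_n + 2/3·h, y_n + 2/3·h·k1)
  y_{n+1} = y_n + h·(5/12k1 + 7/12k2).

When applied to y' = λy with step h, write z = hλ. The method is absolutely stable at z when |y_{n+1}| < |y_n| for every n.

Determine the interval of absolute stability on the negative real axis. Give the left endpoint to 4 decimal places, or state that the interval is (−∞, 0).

(-2.5714, 0).

On y'=λy, z=hλ:
  k1=λy_n ⇒ h·k1=z·y_n;  k2=λ(1+2/3z)y_n ⇒ h·k2=z(1+2/3z)y_n
  y_{n+1}/y_n = 1 + 5/12z + 7/12z(1+2/3z) = 1 + z + 7/18z²
  so R(z) = 1 + z + 7/18z².

Solve |R(x)|<1 on ℝ⁻.
x=-1.56: |R|=0.3864
R=1: x+7/18x²=0 ⇒ x=−18/7=-2.5714; min R=1−1/(4·7/18)=0.3571>−1
Confirm numerically:
  x=-2.237: |R|=0.70907 <1
  x=-2.169: |R|=0.66055 <1
  x=-2.063: |R|=0.59210 <1
  x=-2.778: |R|=1.22317 >1
  x=-2.759: |R|=1.20125 >1
So |R|<1 on (-2.5714, 0).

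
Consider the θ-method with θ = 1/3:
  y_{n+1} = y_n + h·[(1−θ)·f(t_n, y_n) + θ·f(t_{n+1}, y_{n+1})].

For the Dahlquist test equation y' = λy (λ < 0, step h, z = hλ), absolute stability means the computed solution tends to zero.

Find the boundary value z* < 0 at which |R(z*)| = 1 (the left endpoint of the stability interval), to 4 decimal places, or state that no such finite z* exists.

With y'=λy (z=hλ):
  y_{n+1} = y_n + z·[2/3·y_n + 1/3·y_{n+1}] ⇒ (1 − 1/3z)y_{n+1} = (1 + 2/3z)y_n
  Hence R(z) = (1 + 2/3z)/(1 − 1/3z).

Solve |R(x)|<1 on ℝ⁻.
x=-0.43: |R|=0.6239
R=−1: 1+2/3x = −1+1/3x ⇒ -1/3x=2 ⇒ x=2/(-1/3)=-6.0000
Confirm numerically:
  x=-5.973: |R|=0.99699 <1
  x=-5.786: |R|=0.97564 <1
  x=-5.077: |R|=0.88572 <1
  x=-4.018: |R|=0.71758 <1
  x=-6.454: |R|=1.04802 >1
  x=-6.053: |R|=1.00585 >1
Interval (-6.0000, 0).

left endpoint -6.0000.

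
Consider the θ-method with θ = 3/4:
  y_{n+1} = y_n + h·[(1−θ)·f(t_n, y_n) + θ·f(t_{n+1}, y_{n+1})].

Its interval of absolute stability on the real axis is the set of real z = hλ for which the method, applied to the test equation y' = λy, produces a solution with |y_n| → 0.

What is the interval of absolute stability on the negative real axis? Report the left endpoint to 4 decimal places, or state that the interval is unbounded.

On y'=λy, z=hλ:
  y_{n+1} = y_n + z·[1/4·y_n + 3/4·y_{n+1}] ⇒ (1 − 3/4z)y_{n+1} = (1 + 1/4z)y_n
  so R(z) = (1 + 1/4z)/(1 − 3/4z).

Need |R(x)|<1, x<0.
x=-1.32: |R|=0.3367
x=-2: |R|=0.2000
x=-10: |R|=0.1765
x=-100: |R|=0.3158
θ=3/4≥1/2 ⇒ |1+1/4x|<|1−3/4x| ∀x<0 ⇒ unbounded interval.

unbounded; (−∞, 0).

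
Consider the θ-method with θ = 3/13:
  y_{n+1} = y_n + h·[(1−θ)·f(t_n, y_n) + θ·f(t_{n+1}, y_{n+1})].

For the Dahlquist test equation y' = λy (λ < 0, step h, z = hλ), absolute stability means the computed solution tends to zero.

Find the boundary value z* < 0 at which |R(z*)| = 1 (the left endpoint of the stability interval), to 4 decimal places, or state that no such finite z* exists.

left endpoint -3.7143.

Set f=λy, z=hλ:
  y_{n+1} = y_n + z·[10/13·y_n + 3/13·y_{n+1}] ⇒ (1 − 3/13z)y_{n+1} = (1 + 10/13z)y_n
  R(z) = (1 + 10/13z)/(1 − 3/13z).

Boundary: |R(x)|=1, x<0.
x=-1: |R|=0.1875
R=−1: 1+10/13x = −1+3/13x ⇒ -7/13x=2 ⇒ x=2/(-7/13)=-3.7143
Confirm numerically:
  x=-3.180: |R|=0.83407 <1
  x=-2.278: |R|=0.49309 <1
  x=-1.537: |R|=0.13457 <1
  x=-4.176: |R|=1.12661 >1
  x=-4.043: |R|=1.09157 >1
  x=-3.842: |R|=1.03645 >1
Interval (-3.7143, 0).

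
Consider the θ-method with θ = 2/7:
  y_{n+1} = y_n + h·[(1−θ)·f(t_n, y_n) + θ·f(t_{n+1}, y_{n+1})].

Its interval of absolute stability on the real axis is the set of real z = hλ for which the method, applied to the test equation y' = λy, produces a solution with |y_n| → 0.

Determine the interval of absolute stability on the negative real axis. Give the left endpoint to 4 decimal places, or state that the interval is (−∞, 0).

On y'=λy, z=hλ:
  y_{n+1} = y_n + z·[5/7·y_n + 2/7·y_{n+1}] ⇒ (1 − 2/7z)y_{n+1} = (1 + 5/7z)y_n
  so R(z) = (1 + 5/7z)/(1 − 2/7z).

Boundary: |R(x)|=1, x<0.
x=-0.76: |R|=0.3756
R=−1: 1+5/7x = −1+2/7x ⇒ -3/7x=2 ⇒ x=2/(-3/7)=-4.6667
Confirm numerically:
  x=-4.307: |R|=0.93090 <1
  x=-3.888: |R|=0.84191 <1
  x=-3.142: |R|=0.65568 <1
  x=-2.076: |R|=0.30308 <1
  x=-4.986: |R|=1.05645 >1
  x=-4.954: |R|=1.05098 >1
  x=-4.840: |R|=1.03118 >1
Stable set (-4.6667, 0).

(-4.6667, 0).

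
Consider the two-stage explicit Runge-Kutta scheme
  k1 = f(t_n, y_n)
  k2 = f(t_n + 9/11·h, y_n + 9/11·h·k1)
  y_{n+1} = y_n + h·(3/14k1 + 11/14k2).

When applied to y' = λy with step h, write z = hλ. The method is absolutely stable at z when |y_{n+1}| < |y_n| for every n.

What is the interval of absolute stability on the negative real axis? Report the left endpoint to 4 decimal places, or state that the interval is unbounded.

z∈(-1.5556,0).

On y'=λy, z=hλ:
  k1=λy_n ⇒ h·k1=z·y_n;  k2=λ(1+9/11z)y_n ⇒ h·k2=z(1+9/11z)y_n
  y_{n+1}/y_n = 1 + 3/14z + 11/14z(1+9/11z) = 1 + z + 9/14z²
  ⇒ R(z) = 1 + z + 9/14z².

Need |R(x)|<1, x<0.
x=-1.69: |R|=1.1461
R=1: x+9/14x²=0 ⇒ x=−14/9=-1.5556; min R=1−1/(4·9/14)=0.6111>−1
Confirm numerically:
  x=-1.418: |R|=0.87461 <1
  x=-1.357: |R|=0.82679 <1
  x=-1.229: |R|=0.74200 <1
  x=-1.150: |R|=0.70018 <1
  x=-1.775: |R|=1.25040 >1
  x=-1.629: |R|=1.07691 >1
  x=-1.611: |R|=1.05742 >1
Stable set (-1.5556, 0).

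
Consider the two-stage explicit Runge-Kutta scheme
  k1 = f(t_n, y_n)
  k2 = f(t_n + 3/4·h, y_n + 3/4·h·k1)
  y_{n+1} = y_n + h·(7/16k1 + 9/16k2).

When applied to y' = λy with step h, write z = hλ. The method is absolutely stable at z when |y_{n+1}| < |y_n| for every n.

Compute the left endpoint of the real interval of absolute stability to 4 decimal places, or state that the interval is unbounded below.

With y'=λy (z=hλ):
  k1=λy_n ⇒ h·k1=z·y_n;  k2=λ(1+3/4z)y_n ⇒ h·k2=z(1+3/4z)y_n
  y_{n+1}/y_n = 1 + 7/16z + 9/16z(1+3/4z) = 1 + z + 27/64z²
  so R(z) = 1 + z + 27/64z².

Boundary: |R(x)|=1, x<0.
x=-1.11: |R|=0.4098
R=1: x+27/64x²=0 ⇒ x=−64/27=-2.3704; min R=1−1/(4·27/64)=0.4074>−1
Confirm numerically:
  x=-1.782: |R|=0.55767 <1
  x=-1.470: |R|=0.44163 <1
  x=-0.999: |R|=0.42203 <1
  x=-2.794: |R|=1.49934 >1
  x=-2.751: |R|=1.44175 >1
Stable set (-2.3704, 0).

z* = -2.3704.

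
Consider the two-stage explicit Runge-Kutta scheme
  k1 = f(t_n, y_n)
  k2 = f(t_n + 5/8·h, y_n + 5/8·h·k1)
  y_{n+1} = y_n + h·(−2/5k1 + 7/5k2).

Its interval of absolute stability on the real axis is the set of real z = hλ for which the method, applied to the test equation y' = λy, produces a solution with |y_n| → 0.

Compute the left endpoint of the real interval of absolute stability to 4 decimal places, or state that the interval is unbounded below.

z* = -1.1429.

With y'=λy (z=hλ):
  k1=λy_n ⇒ h·k1=z·y_n;  k2=λ(1+5/8z)y_n ⇒ h·k2=z(1+5/8z)y_n
  y_{n+1}/y_n = 1 − 2/5z + 7/5z(1+5/8z) = 1 + z + 7/8z²
  so R(z) = 1 + z + 7/8z².

Boundary: |R(x)|=1, x<0.
x=-0.61: |R|=0.7156
R=1: x+7/8x²=0 ⇒ x=−8/7=-1.1429; min R=1−1/(4·7/8)=0.7143>−1
Confirm numerically:
  x=-0.734: |R|=0.73741 <1
  x=-0.691: |R|=0.72680 <1
  x=-0.574: |R|=0.71429 <1
  x=-1.526: |R|=1.51159 >1
  x=-1.414: |R|=1.33547 >1
  x=-1.175: |R|=1.03305 >1
Stable set (-1.1429, 0).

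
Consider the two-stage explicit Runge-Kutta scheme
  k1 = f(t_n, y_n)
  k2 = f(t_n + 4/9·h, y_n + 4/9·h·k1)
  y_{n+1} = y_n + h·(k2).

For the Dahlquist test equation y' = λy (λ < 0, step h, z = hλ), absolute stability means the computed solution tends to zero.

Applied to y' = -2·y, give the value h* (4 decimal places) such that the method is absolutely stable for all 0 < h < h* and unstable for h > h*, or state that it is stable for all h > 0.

(-2.2500,0); λ=-2 ⇒ h* = (9/4)/2 = 1.1250.

Test eqn y'=λy, z=hλ:
  k1=λy_n ⇒ h·k1=z·y_n;  k2=λ(1+4/9z)y_n ⇒ h·k2=z(1+4/9z)y_n
  y_{n+1}/y_n = 1 + z(1+4/9z) = 1 + z + 4/9z²
  Hence R(z) = 1 + z + 4/9z².

Solve |R(x)|<1 on ℝ⁻.
x=-0.82: |R|=0.4788
R=1: x+4/9x²=0 ⇒ x=−9/4=-2.2500; min R=1−1/(4·4/9)=0.4375>−1
Confirm numerically:
  x=-1.393: |R|=0.46942 <1
  x=-1.332: |R|=0.45654 <1
  x=-1.017: |R|=0.44268 <1
  x=-2.581: |R|=1.37969 >1
  x=-2.435: |R|=1.20021 >1
Interval (-2.2500, 0).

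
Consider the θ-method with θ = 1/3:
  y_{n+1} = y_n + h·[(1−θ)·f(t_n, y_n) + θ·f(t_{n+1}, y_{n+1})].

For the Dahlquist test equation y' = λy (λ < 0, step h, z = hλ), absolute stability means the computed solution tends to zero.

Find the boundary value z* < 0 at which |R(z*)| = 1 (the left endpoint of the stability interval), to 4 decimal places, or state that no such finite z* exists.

Test eqn y'=λy, z=hλ:
  y_{n+1} = y_n + z·[2/3·y_n + 1/3·y_{n+1}] ⇒ (1 − 1/3z)y_{n+1} = (1 + 2/3z)y_n
  so R(z) = (1 + 2/3z)/(1 − 1/3z).

Need |R(x)|<1, x<0.
x=-0.73: |R|=0.4129
R=−1: 1+2/3x = −1+1/3x ⇒ -1/3x=2 ⇒ x=2/(-1/3)=-6.0000
Confirm numerically:
  x=-5.893: |R|=0.98797 <1
  x=-5.055: |R|=0.88268 <1
  x=-3.636: |R|=0.64376 <1
  x=-3.109: |R|=0.52676 <1
  x=-6.133: |R|=1.01456 >1
  x=-6.075: |R|=1.00826 >1
Interval (-6.0000, 0).

z* = -6.0000.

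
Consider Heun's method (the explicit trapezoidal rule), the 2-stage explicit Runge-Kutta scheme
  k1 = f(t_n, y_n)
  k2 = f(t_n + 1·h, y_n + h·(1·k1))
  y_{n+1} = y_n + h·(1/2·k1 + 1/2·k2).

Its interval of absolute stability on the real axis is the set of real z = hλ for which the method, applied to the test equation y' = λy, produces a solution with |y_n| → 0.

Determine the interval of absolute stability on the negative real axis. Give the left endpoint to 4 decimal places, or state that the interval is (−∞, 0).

Set f=λy, z=hλ:
  order 2, 2-stage ⇒ R(z)=1+z+z^2/2
  (e.g. R(-0.89)=0.50605, |R|=0.50605)

Need |R(x)|<1, x<0.
x=-0.89: |R|=0.5061
|R(-1.98)|=0.9802 |R(-0.67)|=0.5544 |R(-0.64)|=0.5648
Bisect:
  x_lo=-2.3752 |R|=1.4456  x_hi=-0.0957 |R|=0.9088
  mid=-1.23548 |R|=0.52773 →hi
  mid=-1.80535 |R|=0.82430 →hi
  mid=-2.09029 |R|=1.09436 →lo
  mid=-1.94782 |R|=0.94918 →hi
  mid=-2.01905 |R|=1.01923 →lo
  mid=-1.98344 |R|=0.98357 →hi
  mid=-2.00124 |R|=1.00125 →lo
  ...
  [-2.00013,-1.99999] ⇒ x*=-2.0000
So |R|<1 on (-2.0000, 0).

(-2.0000, 0).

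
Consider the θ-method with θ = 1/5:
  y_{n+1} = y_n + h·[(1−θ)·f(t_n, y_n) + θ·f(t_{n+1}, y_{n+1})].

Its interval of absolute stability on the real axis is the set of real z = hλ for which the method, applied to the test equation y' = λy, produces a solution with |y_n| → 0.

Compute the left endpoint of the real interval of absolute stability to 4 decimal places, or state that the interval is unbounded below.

z* = -3.3333.

Set f=λy, z=hλ:
  y_{n+1} = y_n + z·[4/5·y_n + 1/5·y_{n+1}] ⇒ (1 − 1/5z)y_{n+1} = (1 + 4/5z)y_n
  so R(z) = (1 + 4/5z)/(1 − 1/5z).

Boundary: |R(x)|=1, x<0.
x=-0.88: |R|=0.2517
R=−1: 1+4/5x = −1+1/5x ⇒ -3/5x=2 ⇒ x=2/(-3/5)=-3.3333
Confirm numerically:
  x=-2.644: |R|=0.72946 <1
  x=-2.074: |R|=0.46593 <1
  x=-1.859: |R|=0.35515 <1
  x=-1.458: |R|=0.12883 <1
  x=-3.564: |R|=1.08080 >1
  x=-3.497: |R|=1.05779 >1
So |R|<1 on (-3.3333, 0).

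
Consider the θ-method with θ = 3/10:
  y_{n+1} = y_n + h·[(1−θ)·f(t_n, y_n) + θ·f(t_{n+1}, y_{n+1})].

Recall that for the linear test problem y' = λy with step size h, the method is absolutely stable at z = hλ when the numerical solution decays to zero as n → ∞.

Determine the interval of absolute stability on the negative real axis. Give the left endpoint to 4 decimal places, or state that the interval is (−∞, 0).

(-5.0000, 0).

Set f=λy, z=hλ:
  y_{n+1} = y_n + z·[7/10·y_n + 3/10·y_{n+1}] ⇒ (1 − 3/10z)y_{n+1} = (1 + 7/10z)y_n
  Hence R(z) = (1 + 7/10z)/(1 − 3/10z).

Solve |R(x)|<1 on ℝ⁻.
x=-1.31: |R|=0.0596
R=−1: 1+7/10x = −1+3/10x ⇒ -2/5x=2 ⇒ x=2/(-2/5)=-5.0000
Confirm numerically:
  x=-3.236: |R|=0.64197 <1
  x=-3.214: |R|=0.63629 <1
  x=-2.913: |R|=0.55451 <1
  x=-5.289: |R|=1.04469 >1
  x=-5.168: |R|=1.02635 >1
  x=-5.103: |R|=1.01628 >1
Interval (-5.0000, 0).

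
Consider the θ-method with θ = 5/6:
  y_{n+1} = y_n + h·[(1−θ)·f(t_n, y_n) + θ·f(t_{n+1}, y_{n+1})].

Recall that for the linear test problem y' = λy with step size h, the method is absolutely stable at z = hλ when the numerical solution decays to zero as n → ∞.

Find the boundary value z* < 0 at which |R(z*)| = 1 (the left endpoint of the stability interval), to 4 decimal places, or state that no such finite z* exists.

Test eqn y'=λy, z=hλ:
  y_{n+1} = y_n + z·[1/6·y_n + 5/6·y_{n+1}] ⇒ (1 − 5/6z)y_{n+1} = (1 + 1/6z)y_n
  ⇒ R(z) = (1 + 1/6z)/(1 − 5/6z).

Need |R(x)|<1, x<0.
x=-0.31: |R|=0.7536
x=-2: |R|=0.2500
x=-10: |R|=0.0714
x=-100: |R|=0.1858
θ=5/6≥1/2 ⇒ |1+1/6x|<|1−5/6x| ∀x<0 ⇒ interval (−∞,0).

(−∞, 0) — no finite endpoint.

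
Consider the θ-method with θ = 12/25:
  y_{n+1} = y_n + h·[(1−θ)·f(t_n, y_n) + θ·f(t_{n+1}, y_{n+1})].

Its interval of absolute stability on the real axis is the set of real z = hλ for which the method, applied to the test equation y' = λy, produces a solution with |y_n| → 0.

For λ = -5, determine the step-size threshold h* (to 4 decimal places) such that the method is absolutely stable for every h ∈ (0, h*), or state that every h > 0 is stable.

Set f=λy, z=hλ:
  y_{n+1} = y_n + z·[13/25·y_n + 12/25·y_{n+1}] ⇒ (1 − 12/25z)y_{n+1} = (1 + 13/25z)y_n
  R(z) = (1 + 13/25z)/(1 − 12/25z).

Solve |R(x)|<1 on ℝ⁻.
x=-1.33: |R|=0.1882
R=−1: 1+13/25x = −1+12/25x ⇒ -1/25x=2 ⇒ x=2/(-1/25)=-50.0000
Confirm numerically:
  x=-45.188: |R|=0.99152 <1
  x=-39.088: |R|=0.97791 <1
  x=-34.163: |R|=0.96359 <1
  x=-20.360: |R|=0.88995 <1
  x=-50.510: |R|=1.00081 >1
  x=-50.285: |R|=1.00045 >1
So |R|<1 on (-50.0000, 0).

(-50.0000,0); λ=-5 ⇒ h* = (50)/5 = 10.0000.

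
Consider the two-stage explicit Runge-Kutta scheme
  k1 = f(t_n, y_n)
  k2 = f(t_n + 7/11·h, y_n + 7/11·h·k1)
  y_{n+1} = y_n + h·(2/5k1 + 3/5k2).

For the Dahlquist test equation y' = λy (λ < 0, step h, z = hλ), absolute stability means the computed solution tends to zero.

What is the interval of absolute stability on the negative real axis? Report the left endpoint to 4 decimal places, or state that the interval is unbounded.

(-2.6190, 0).

On y'=λy, z=hλ:
  k1=λy_n ⇒ h·k1=z·y_n;  k2=λ(1+7/11z)y_n ⇒ h·k2=z(1+7/11z)y_n
  y_{n+1}/y_n = 1 + 2/5z + 3/5z(1+7/11z) = 1 + z + 21/55z²
  Hence R(z) = 1 + z + 21/55z².

Boundary: |R(x)|=1, x<0.
x=-1.23: |R|=0.3477
R=1: x+21/55x²=0 ⇒ x=−55/21=-2.6190; min R=1−1/(4·21/55)=0.3452>−1
Confirm numerically:
  x=-2.500: |R|=0.88636 <1
  x=-2.058: |R|=0.55914 <1
  x=-1.328: |R|=0.34537 <1
  x=-3.085: |R|=1.54885 >1
  x=-2.811: |R|=1.20602 >1
Stable set (-2.6190, 0).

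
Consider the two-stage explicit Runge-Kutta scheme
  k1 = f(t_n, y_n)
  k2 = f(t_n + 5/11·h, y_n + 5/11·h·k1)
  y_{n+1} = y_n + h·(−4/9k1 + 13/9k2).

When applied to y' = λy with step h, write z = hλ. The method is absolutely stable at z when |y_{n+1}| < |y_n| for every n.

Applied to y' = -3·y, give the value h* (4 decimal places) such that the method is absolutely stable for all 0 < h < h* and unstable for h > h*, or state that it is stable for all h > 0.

On y'=λy, z=hλ:
  k1=λy_n ⇒ h·k1=z·y_n;  k2=λ(1+5/11z)y_n ⇒ h·k2=z(1+5/11z)y_n
  y_{n+1}/y_n = 1 − 4/9z + 13/9z(1+5/11z) = 1 + z + 65/99z²
  so R(z) = 1 + z + 65/99z².

Solve |R(x)|<1 on ℝ⁻.
x=-0.72: |R|=0.6204
R=1: x+65/99x²=0 ⇒ x=−99/65=-1.5231; min R=1−1/(4·65/99)=0.6192>−1
Confirm numerically:
  x=-1.144: |R|=0.71527 <1
  x=-1.116: |R|=0.70172 <1
  x=-0.796: |R|=0.62001 <1
  x=-2.063: |R|=1.73132 >1
  x=-1.646: |R|=1.13284 >1
So |R|<1 on (-1.5231, 0).

(-1.5231,0); λ=-3 ⇒ h* = (99/65)/3 = 0.5077.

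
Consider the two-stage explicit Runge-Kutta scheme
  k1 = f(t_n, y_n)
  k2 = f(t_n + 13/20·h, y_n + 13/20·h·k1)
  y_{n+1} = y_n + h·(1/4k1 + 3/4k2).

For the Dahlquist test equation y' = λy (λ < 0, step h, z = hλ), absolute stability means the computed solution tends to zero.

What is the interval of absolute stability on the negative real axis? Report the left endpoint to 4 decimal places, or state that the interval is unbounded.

Test eqn y'=λy, z=hλ:
  k1=λy_n ⇒ h·k1=z·y_n;  k2=λ(1+13/20z)y_n ⇒ h·k2=z(1+13/20z)y_n
  y_{n+1}/y_n = 1 + 1/4z + 3/4z(1+13/20z) = 1 + z + 39/80z²
  R(z) = 1 + z + 39/80z².

Solve |R(x)|<1 on ℝ⁻.
x=-1.04: |R|=0.4873
R=1: x+39/80x²=0 ⇒ x=−80/39=-2.0513; min R=1−1/(4·39/80)=0.4872>−1
Confirm numerically:
  x=-1.934: |R|=0.88942 <1
  x=-1.323: |R|=0.53029 <1
  x=-0.968: |R|=0.48880 <1
  x=-2.445: |R|=1.46929 >1
  x=-2.334: |R|=1.32168 >1
  x=-2.160: |R|=1.11448 >1
Stable set (-2.0513, 0).

z∈(-2.0513,0).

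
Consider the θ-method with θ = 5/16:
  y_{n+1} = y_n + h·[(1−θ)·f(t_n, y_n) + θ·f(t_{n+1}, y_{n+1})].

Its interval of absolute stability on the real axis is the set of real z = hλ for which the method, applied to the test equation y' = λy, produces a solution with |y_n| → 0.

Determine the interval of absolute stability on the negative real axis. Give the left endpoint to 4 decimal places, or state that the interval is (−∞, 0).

Test eqn y'=λy, z=hλ:
  y_{n+1} = y_n + z·[11/16·y_n + 5/16·y_{n+1}] ⇒ (1 − 5/16z)y_{n+1} = (1 + 11/16z)y_n
  R(z) = (1 + 11/16z)/(1 − 5/16z).

Boundary: |R(x)|=1, x<0.
x=-1.22: |R|=0.1167
R=−1: 1+11/16x = −1+5/16x ⇒ -3/8x=2 ⇒ x=2/(-3/8)=-5.3333
Confirm numerically:
  x=-5.280: |R|=0.99245 <1
  x=-3.811: |R|=0.73944 <1
  x=-2.405: |R|=0.37306 <1
  x=-5.866: |R|=1.07051 >1
  x=-5.778: |R|=1.05943 >1
  x=-5.452: |R|=1.01646 >1
So |R|<1 on (-5.3333, 0).

z∈(-5.3333,0).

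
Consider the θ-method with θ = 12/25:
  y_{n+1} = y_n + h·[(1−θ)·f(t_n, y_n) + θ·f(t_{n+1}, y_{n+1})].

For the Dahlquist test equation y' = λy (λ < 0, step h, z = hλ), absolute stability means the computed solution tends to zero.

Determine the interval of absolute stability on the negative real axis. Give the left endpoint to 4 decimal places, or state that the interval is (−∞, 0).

Test eqn y'=λy, z=hλ:
  y_{n+1} = y_n + z·[13/25·y_n + 12/25·y_{n+1}] ⇒ (1 − 12/25z)y_{n+1} = (1 + 13/25z)y_n
  ⇒ R(z) = (1 + 13/25z)/(1 − 12/25z).

Boundary: |R(x)|=1, x<0.
x=-1.51: |R|=0.1245
R=−1: 1+13/25x = −1+12/25x ⇒ -1/25x=2 ⇒ x=2/(-1/25)=-50.0000
Confirm numerically:
  x=-28.459: |R|=0.94123 <1
  x=-27.644: |R|=0.93733 <1
  x=-26.449: |R|=0.93122 <1
  x=-50.487: |R|=1.00077 >1
  x=-50.138: |R|=1.00022 >1
  x=-50.094: |R|=1.00015 >1
Interval (-50.0000, 0).

z∈(-50.0000,0).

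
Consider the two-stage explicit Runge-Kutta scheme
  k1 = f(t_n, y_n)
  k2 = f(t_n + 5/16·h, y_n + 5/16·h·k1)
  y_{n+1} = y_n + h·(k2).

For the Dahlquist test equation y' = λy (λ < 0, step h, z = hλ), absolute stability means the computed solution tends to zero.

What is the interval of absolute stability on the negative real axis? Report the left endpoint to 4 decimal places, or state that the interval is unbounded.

Test eqn y'=λy, z=hλ:
  k1=λy_n ⇒ h·k1=z·y_n;  k2=λ(1+5/16z)y_n ⇒ h·k2=z(1+5/16z)y_n
  y_{n+1}/y_n = 1 + z(1+5/16z) = 1 + z + 5/16z²
  ⇒ R(z) = 1 + z + 5/16z².

Need |R(x)|<1, x<0.
x=-0.42: |R|=0.6351
R=1: x+5/16x²=0 ⇒ x=−16/5=-3.2000; min R=1−1/(4·5/16)=0.2000>−1
Confirm numerically:
  x=-2.757: |R|=0.61833 <1
  x=-2.578: |R|=0.49890 <1
  x=-1.956: |R|=0.23960 <1
  x=-3.625: |R|=1.48145 >1
  x=-3.362: |R|=1.17020 >1
  x=-3.336: |R|=1.14178 >1
Interval (-3.2000, 0).

(-3.2000, 0).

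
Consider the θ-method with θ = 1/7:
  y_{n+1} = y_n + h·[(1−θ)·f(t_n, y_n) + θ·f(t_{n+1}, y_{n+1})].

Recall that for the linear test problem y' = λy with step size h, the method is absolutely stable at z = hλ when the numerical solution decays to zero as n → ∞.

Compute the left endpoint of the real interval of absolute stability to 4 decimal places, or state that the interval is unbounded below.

left endpoint -2.8000.

Set f=λy, z=hλ:
  y_{n+1} = y_n + z·[6/7·y_n + 1/7·y_{n+1}] ⇒ (1 − 1/7z)y_{n+1} = (1 + 6/7z)y_n
  R(z) = (1 + 6/7z)/(1 − 1/7z).

Boundary: |R(x)|=1, x<0.
x=-0.4: |R|=0.6216
R=−1: 1+6/7x = −1+1/7x ⇒ -5/7x=2 ⇒ x=2/(-5/7)=-2.8000
Confirm numerically:
  x=-2.498: |R|=0.84102 <1
  x=-1.485: |R|=0.22510 <1
  x=-1.407: |R|=0.17152 <1
  x=-3.366: |R|=1.27301 >1
  x=-2.855: |R|=1.02790 >1
Stable set (-2.8000, 0).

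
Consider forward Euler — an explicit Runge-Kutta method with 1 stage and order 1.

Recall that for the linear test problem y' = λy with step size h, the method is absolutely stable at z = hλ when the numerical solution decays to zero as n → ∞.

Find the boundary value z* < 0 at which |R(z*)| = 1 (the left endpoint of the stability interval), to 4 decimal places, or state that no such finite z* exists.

On y'=λy, z=hλ:
  order 1, 1-stage ⇒ R(z)=1+z
  (e.g. R(-1.29)=-0.29000, |R|=0.29000)

Solve |R(x)|<1 on ℝ⁻.
x=-1.29: |R|=0.2900
|R(-1.94)|=0.9400 |R(-1.89)|=0.8900 |R(-1.53)|=0.5300
Bisect:
  x_lo=-2.4088 |R|=1.4088  x_hi=-0.2324 |R|=0.7676
  mid=-1.32057 |R|=0.32057 →hi
  mid=-1.86467 |R|=0.86467 →hi
  mid=-2.13672 |R|=1.13672 →lo
  mid=-2.00069 |R|=1.00069 →lo
  mid=-1.93268 |R|=0.93268 →hi
  mid=-1.96669 |R|=0.96669 →hi
  mid=-1.98369 |R|=0.98369 →hi
  mid=-1.99219 |R|=0.99219 →hi
  ...
  [-2.00003,-1.99989] ⇒ x*=-2.0000
Interval (-2.0000, 0).

z* = -2.0000.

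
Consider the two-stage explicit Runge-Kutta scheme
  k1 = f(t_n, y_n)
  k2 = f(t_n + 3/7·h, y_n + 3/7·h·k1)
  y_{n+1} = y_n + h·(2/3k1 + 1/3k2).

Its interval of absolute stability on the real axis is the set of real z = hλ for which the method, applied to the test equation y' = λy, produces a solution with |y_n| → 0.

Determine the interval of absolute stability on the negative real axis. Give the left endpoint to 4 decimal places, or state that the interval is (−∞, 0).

(-7.0000, 0).

Test eqn y'=λy, z=hλ:
  k1=λy_n ⇒ h·k1=z·y_n;  k2=λ(1+3/7z)y_n ⇒ h·k2=z(1+3/7z)y_n
  y_{n+1}/y_n = 1 + 2/3z + 1/3z(1+3/7z) = 1 + z + 1/7z²
  R(z) = 1 + z + 1/7z².

Find x<0 with |R(x)|<1.
x=-1.17: |R|=0.0256
R=1: x+1/7x²=0 ⇒ x=−7=-7.0000; min R=1−1/(4·1/7)=-0.7500>−1
Confirm numerically:
  x=-6.472: |R|=0.51183 <1
  x=-6.281: |R|=0.35485 <1
  x=-5.273: |R|=0.30092 <1
  x=-7.283: |R|=1.29444 >1
  x=-7.263: |R|=1.27288 >1
So |R|<1 on (-7.0000, 0).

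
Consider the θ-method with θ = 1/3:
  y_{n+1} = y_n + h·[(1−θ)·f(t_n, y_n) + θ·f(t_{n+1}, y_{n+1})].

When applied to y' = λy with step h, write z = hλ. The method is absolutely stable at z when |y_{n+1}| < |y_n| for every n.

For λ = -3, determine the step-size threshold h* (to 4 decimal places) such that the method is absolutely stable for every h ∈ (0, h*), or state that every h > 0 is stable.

Test eqn y'=λy, z=hλ:
  y_{n+1} = y_n + z·[2/3·y_n + 1/3·y_{n+1}] ⇒ (1 − 1/3z)y_{n+1} = (1 + 2/3z)y_n
  so R(z) = (1 + 2/3z)/(1 − 1/3z).

Solve |R(x)|<1 on ℝ⁻.
x=-1.8: |R|=0.1250
R=−1: 1+2/3x = −1+1/3x ⇒ -1/3x=2 ⇒ x=2/(-1/3)=-6.0000
Confirm numerically:
  x=-5.379: |R|=0.92589 <1
  x=-5.040: |R|=0.88060 <1
  x=-3.029: |R|=0.50722 <1
  x=-6.494: |R|=1.05203 >1
  x=-6.124: |R|=1.01359 >1
Stable set (-6.0000, 0).

(-6.0000,0); λ=-3 ⇒ h* = (6)/3 = 2.0000.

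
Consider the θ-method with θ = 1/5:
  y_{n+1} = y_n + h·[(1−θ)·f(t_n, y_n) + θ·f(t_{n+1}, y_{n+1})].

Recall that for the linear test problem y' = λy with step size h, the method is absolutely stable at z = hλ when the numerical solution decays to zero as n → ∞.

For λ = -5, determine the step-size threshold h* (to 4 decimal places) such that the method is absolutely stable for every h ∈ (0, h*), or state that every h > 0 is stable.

On y'=λy, z=hλ:
  y_{n+1} = y_n + z·[4/5·y_n + 1/5·y_{n+1}] ⇒ (1 − 1/5z)y_{n+1} = (1 + 4/5z)y_n
  ⇒ R(z) = (1 + 4/5z)/(1 − 1/5z).

Boundary: |R(x)|=1, x<0.
x=-0.89: |R|=0.2445
R=−1: 1+4/5x = −1+1/5x ⇒ -3/5x=2 ⇒ x=2/(-3/5)=-3.3333
Confirm numerically:
  x=-2.970: |R|=0.86324 <1
  x=-1.851: |R|=0.35090 <1
  x=-1.849: |R|=0.34983 <1
  x=-1.414: |R|=0.10228 <1
  x=-3.612: |R|=1.09707 >1
  x=-3.601: |R|=1.09336 >1
So |R|<1 on (-3.3333, 0).

(-3.3333,0); λ=-5 ⇒ h* = (10/3)/5 = 0.6667.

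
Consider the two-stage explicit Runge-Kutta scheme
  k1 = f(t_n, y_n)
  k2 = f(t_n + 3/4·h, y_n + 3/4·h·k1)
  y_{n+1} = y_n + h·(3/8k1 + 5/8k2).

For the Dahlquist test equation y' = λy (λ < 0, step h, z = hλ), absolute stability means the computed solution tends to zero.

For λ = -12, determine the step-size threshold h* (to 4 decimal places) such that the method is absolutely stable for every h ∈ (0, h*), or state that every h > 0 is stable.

(-2.1333,0); λ=-12 ⇒ h* = (32/15)/12 = 0.1778.

Set f=λy, z=hλ:
  k1=λy_n ⇒ h·k1=z·y_n;  k2=λ(1+3/4z)y_n ⇒ h·k2=z(1+3/4z)y_n
  y_{n+1}/y_n = 1 + 3/8z + 5/8z(1+3/4z) = 1 + z + 15/32z²
  R(z) = 1 + z + 15/32z².

Need |R(x)|<1, x<0.
x=-0.51: |R|=0.6119
R=1: x+15/32x²=0 ⇒ x=−32/15=-2.1333; min R=1−1/(4·15/32)=0.4667>−1
Confirm numerically:
  x=-2.110: |R|=0.97692 <1
  x=-1.948: |R|=0.83077 <1
  x=-1.894: |R|=0.78752 <1
  x=-1.882: |R|=0.77828 <1
  x=-2.576: |R|=1.53452 >1
Stable set (-2.1333, 0).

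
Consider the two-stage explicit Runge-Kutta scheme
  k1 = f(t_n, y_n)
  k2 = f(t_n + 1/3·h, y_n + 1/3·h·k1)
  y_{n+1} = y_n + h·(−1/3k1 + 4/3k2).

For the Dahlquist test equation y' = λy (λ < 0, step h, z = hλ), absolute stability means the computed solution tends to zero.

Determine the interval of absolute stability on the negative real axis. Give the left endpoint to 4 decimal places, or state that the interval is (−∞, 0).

Set f=λy, z=hλ:
  k1=λy_n ⇒ h·k1=z·y_n;  k2=λ(1+1/3z)y_n ⇒ h·k2=z(1+1/3z)y_n
  y_{n+1}/y_n = 1 − 1/3z + 4/3z(1+1/3z) = 1 + z + 4/9z²
  Hence R(z) = 1 + z + 4/9z².

Solve |R(x)|<1 on ℝ⁻.
x=-0.83: |R|=0.4762
R=1: x+4/9x²=0 ⇒ x=−9/4=-2.2500; min R=1−1/(4·4/9)=0.4375>−1
Confirm numerically:
  x=-1.774: |R|=0.62470 <1
  x=-1.201: |R|=0.44007 <1
  x=-1.186: |R|=0.43915 <1
  x=-2.836: |R|=1.73862 >1
  x=-2.830: |R|=1.72951 >1
  x=-2.405: |R|=1.16568 >1
Stable set (-2.2500, 0).

(-2.2500, 0).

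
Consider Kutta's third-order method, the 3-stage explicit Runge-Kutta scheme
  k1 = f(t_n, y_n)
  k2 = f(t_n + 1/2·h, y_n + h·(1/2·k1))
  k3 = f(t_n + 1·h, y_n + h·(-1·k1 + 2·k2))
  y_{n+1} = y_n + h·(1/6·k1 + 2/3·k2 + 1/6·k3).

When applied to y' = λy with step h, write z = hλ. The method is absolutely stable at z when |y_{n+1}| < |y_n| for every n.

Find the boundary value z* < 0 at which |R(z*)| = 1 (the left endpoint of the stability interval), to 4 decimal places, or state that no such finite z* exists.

z* = -2.5127.

On y'=λy, z=hλ:
  order 3, 3-stage ⇒ R(z)=1+z+z^2/2+z^3/6
  (e.g. R(-0.9)=0.38350, |R|=0.38350)

Solve |R(x)|<1 on ℝ⁻.
x=-0.9: |R|=0.3835
|R(-1.48)|=0.0749 |R(-1.2)|=0.2320 |R(-0.55)|=0.5735
Bisect:
  x_lo=-3.1527 |R|=2.4056  x_hi=-0.3649 |R|=0.6936
  mid=-1.75876 |R|=0.11886 →hi
  mid=-2.45571 |R|=0.90866 →hi
  mid=-2.80419 |R|=1.54756 →lo
  mid=-2.62995 |R|=1.20337 →lo
  mid=-2.54283 |R|=1.05016 →lo
  mid=-2.49927 |R|=0.97799 →hi
  mid=-2.52105 |R|=1.01371 →lo
  ...
  [-2.51288,-2.51271] ⇒ x*=-2.5127
Interval (-2.5127, 0).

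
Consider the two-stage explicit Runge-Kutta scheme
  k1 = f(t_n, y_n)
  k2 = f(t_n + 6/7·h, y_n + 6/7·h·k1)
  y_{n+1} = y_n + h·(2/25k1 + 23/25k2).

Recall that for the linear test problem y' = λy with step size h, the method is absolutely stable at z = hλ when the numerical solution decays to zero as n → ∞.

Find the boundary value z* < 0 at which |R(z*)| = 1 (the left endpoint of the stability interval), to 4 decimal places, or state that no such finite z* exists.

left endpoint -1.2681.

Set f=λy, z=hλ:
  k1=λy_n ⇒ h·k1=z·y_n;  k2=λ(1+6/7z)y_n ⇒ h·k2=z(1+6/7z)y_n
  y_{n+1}/y_n = 1 + 2/25z + 23/25z(1+6/7z) = 1 + z + 138/175z²
  ⇒ R(z) = 1 + z + 138/175z².

Boundary: |R(x)|=1, x<0.
x=-1.03: |R|=0.8066
R=1: x+138/175x²=0 ⇒ x=−175/138=-1.2681; min R=1−1/(4·138/175)=0.6830>−1
Confirm numerically:
  x=-0.954: |R|=0.76369 <1
  x=-0.735: |R|=0.69101 <1
  x=-0.672: |R|=0.68411 <1
  x=-1.674: |R|=1.53579 >1
  x=-1.319: |R|=1.05293 >1
So |R|<1 on (-1.2681, 0).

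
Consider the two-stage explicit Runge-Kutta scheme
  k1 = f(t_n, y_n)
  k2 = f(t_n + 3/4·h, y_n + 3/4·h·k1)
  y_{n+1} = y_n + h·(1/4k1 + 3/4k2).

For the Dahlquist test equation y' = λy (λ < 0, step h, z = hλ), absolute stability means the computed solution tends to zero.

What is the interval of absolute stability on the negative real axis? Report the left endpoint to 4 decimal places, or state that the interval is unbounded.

(-1.7778, 0).

On y'=λy, z=hλ:
  k1=λy_n ⇒ h·k1=z·y_n;  k2=λ(1+3/4z)y_n ⇒ h·k2=z(1+3/4z)y_n
  y_{n+1}/y_n = 1 + 1/4z + 3/4z(1+3/4z) = 1 + z + 9/16z²
  R(z) = 1 + z + 9/16z².

Solve |R(x)|<1 on ℝ⁻.
x=-0.85: |R|=0.5564
R=1: x+9/16x²=0 ⇒ x=−16/9=-1.7778; min R=1−1/(4·9/16)=0.5556>−1
Confirm numerically:
  x=-1.588: |R|=0.83048 <1
  x=-1.021: |R|=0.56537 <1
  x=-0.946: |R|=0.55739 <1
  x=-2.290: |R|=1.65981 >1
  x=-2.232: |R|=1.57028 >1
So |R|<1 on (-1.7778, 0).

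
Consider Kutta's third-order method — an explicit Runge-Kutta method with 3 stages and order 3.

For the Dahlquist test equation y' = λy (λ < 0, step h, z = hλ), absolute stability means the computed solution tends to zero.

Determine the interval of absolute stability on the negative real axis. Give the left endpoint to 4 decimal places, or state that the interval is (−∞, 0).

z∈(-2.5127,0).

With y'=λy (z=hλ):
  order 3, 3-stage ⇒ R(z)=1+z+z^2/2+z^3/6
  (e.g. R(-0.82)=0.42431, |R|=0.42431)

Boundary: |R(x)|=1, x<0.
x=-0.82: |R|=0.4243
|R(-2.74)|=1.4147 |R(-1.66)|=0.0446 |R(-1.29)|=0.1843
Bisect:
  x_lo=-2.9467 |R|=1.8695  x_hi=-0.1816 |R|=0.8339
  mid=-1.56415 |R|=0.02133 →hi
  mid=-2.25541 |R|=0.62414 →hi
  mid=-2.60104 |R|=1.15119 →lo
  mid=-2.42823 |R|=0.86634 →hi
  mid=-2.51464 |R|=1.00311 →lo
  mid=-2.47143 |R|=0.93335 →hi
  mid=-2.49303 |R|=0.96788 →hi
  mid=-2.50384 |R|=0.98541 →hi
  mid=-2.50924 |R|=0.99424 →hi
  ...
  [-2.51278,-2.51261] ⇒ x*=-2.5127
Stable set (-2.5127, 0).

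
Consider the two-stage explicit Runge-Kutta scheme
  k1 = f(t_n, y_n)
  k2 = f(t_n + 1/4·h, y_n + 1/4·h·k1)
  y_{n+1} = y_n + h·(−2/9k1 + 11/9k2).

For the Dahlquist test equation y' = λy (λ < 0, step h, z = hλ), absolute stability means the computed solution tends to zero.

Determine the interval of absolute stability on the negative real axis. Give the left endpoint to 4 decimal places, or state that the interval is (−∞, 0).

With y'=λy (z=hλ):
  k1=λy_n ⇒ h·k1=z·y_n;  k2=λ(1+1/4z)y_n ⇒ h·k2=z(1+1/4z)y_n
  y_{n+1}/y_n = 1 − 2/9z + 11/9z(1+1/4z) = 1 + z + 11/36z²
  so R(z) = 1 + z + 11/36z².

Need |R(x)|<1, x<0.
x=-0.55: |R|=0.5424
R=1: x+11/36x²=0 ⇒ x=−36/11=-3.2727; min R=1−1/(4·11/36)=0.1818>−1
Confirm numerically:
  x=-3.221: |R|=0.94909 <1
  x=-2.982: |R|=0.73510 <1
  x=-2.676: |R|=0.51208 <1
  x=-2.403: |R|=0.36140 <1
  x=-3.700: |R|=1.48306 >1
  x=-3.682: |R|=1.46045 >1
  x=-3.548: |R|=1.29843 >1
So |R|<1 on (-3.2727, 0).

z∈(-3.2727,0).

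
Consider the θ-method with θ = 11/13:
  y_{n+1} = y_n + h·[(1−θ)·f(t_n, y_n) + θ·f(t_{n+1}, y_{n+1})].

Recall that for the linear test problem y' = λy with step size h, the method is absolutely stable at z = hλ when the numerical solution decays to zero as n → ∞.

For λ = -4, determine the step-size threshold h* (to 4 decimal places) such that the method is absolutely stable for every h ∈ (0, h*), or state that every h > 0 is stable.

(−∞, 0) — no finite endpoint. Any h>0 works for λ=-4.

On y'=λy, z=hλ:
  y_{n+1} = y_n + z·[2/13·y_n + 11/13·y_{n+1}] ⇒ (1 − 11/13z)y_{n+1} = (1 + 2/13z)y_n
  ⇒ R(z) = (1 + 2/13z)/(1 − 11/13z).

Solve |R(x)|<1 on ℝ⁻.
x=-0.57: |R|=0.6155
x=-2: |R|=0.2571
x=-10: |R|=0.0569
x=-100: |R|=0.1680
θ=11/13≥1/2 ⇒ |1+2/13x|<|1−11/13x| ∀x<0 ⇒ unbounded interval.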